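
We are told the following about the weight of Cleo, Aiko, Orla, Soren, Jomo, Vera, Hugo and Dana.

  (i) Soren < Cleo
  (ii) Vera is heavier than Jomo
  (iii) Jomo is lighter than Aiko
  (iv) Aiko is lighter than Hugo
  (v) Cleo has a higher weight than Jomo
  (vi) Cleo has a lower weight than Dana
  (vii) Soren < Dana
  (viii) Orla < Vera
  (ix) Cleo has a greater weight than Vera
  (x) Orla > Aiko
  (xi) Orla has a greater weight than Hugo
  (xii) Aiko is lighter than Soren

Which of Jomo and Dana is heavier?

Dana

Chaining the given relations: Jomo < Aiko < Hugo < Orla < Vera < Cleo < Dana.
So Jomo < Dana; Dana is the heavier of the two.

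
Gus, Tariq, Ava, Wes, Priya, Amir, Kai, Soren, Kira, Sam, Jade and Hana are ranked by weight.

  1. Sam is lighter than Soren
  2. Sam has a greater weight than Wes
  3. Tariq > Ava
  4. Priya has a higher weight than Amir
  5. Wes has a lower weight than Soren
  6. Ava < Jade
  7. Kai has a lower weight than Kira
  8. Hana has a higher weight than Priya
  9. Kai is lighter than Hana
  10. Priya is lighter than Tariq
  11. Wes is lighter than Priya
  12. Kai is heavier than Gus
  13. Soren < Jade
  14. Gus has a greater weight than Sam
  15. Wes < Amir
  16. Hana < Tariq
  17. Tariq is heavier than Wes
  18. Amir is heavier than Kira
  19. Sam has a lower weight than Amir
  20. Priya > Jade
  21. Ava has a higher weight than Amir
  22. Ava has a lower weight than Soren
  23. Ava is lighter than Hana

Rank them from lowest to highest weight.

Wes < Sam < Gus < Kai < Kira < Amir < Ava < Soren < Jade < Priya < Hana < Tariq

Each adjacent pair is fixed by a given relation: Wes < Sam; Sam < Gus; Gus < Kai; Kai < Kira; Kira < Amir; Amir < Ava; Ava < Soren; Soren < Jade; Jade < Priya; Priya < Hana; Hana < Tariq. Chaining them end to end gives the full order.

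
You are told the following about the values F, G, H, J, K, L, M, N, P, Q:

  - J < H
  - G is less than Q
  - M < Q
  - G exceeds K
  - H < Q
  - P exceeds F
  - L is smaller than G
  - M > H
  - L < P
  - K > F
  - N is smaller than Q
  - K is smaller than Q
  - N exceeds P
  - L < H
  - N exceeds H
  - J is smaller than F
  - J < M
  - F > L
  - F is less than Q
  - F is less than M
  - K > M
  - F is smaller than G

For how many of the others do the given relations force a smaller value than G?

The elements the relations force below G are J, L, F, H, M, K — no chain reaches any other.
That is 6.

6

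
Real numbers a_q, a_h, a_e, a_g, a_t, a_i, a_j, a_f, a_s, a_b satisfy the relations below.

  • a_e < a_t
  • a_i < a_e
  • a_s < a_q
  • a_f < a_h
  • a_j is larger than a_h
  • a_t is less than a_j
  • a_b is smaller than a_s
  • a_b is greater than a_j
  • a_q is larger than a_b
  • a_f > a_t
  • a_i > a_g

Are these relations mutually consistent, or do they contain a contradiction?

consistent

Every relation is compatible with a_g < a_i < a_e < a_t < a_f < a_h < a_j < a_b < a_s < a_q; the set is consistent.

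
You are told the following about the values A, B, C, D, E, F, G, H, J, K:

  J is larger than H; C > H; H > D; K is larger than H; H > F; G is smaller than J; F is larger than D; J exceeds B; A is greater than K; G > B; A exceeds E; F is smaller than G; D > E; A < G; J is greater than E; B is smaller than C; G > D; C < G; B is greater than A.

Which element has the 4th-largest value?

B

Chaining the given pairs: E < D < F < H < K < A < B < C < G < J.
The 4th largest is B.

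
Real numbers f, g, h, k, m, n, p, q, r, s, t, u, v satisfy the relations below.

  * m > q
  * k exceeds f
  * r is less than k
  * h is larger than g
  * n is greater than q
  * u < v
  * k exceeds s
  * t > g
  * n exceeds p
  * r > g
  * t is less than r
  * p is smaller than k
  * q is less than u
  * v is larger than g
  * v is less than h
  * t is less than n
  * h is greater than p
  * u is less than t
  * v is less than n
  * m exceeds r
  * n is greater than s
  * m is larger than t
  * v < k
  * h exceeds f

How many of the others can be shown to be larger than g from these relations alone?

Directly above g: v, t, r, h.
One step further: k, m, n (7 so far).
Nothing else is reachable above g; 7 in all.

7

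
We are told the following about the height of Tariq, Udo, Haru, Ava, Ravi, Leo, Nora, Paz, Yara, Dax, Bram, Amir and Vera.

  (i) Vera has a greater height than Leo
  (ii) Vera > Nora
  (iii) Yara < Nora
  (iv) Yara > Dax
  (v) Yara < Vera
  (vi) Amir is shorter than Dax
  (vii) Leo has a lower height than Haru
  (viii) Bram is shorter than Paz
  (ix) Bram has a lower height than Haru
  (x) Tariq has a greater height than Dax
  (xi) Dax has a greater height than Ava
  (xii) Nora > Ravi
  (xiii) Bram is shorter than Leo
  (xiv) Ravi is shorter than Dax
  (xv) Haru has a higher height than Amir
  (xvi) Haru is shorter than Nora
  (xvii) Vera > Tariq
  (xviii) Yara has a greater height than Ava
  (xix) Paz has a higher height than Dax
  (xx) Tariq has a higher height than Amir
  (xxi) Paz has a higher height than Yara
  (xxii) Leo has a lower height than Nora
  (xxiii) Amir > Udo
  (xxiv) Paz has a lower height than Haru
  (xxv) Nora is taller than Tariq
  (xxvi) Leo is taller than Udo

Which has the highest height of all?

Udo is not greatest since Udo < Amir; Ava is not greatest since Ava < Dax; Ravi is not greatest since Ravi < Nora; Amir is not greatest since Amir < Dax; Dax is not greatest since Dax < Tariq; Tariq is not greatest since Tariq < Vera; Bram is not greatest since Bram < Paz; Yara is not greatest since Yara < Vera; Paz is not greatest since Paz < Haru; Leo is not greatest since Leo < Nora; Haru is not greatest since Haru < Nora; Nora is not greatest since Nora < Vera.
Only Vera has nothing above it, so Vera is the highest height.

Vera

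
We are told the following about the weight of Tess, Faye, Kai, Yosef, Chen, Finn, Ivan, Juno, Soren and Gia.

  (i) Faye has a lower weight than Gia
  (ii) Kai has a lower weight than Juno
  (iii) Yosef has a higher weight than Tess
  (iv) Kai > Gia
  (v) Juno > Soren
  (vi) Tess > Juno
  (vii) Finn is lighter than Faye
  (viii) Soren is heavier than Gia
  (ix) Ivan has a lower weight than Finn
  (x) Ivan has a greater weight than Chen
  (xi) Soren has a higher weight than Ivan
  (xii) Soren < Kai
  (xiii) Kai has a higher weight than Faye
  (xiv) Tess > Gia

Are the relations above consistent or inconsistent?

consistent

The single ordering Chen < Ivan < Finn < Faye < Gia < Soren < Kai < Juno < Tess < Yosef satisfies every listed relation, so no contradiction arises.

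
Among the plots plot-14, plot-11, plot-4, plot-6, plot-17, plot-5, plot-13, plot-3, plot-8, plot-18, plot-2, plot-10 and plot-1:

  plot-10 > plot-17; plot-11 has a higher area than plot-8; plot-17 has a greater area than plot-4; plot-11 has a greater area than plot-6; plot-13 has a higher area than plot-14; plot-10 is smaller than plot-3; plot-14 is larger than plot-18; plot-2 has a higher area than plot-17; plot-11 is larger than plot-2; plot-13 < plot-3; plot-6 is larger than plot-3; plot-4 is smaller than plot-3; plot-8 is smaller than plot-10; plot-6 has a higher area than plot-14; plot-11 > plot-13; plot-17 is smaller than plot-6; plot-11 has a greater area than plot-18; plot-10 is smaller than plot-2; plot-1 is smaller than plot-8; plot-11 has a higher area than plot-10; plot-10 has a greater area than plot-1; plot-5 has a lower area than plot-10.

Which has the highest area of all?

plot-11

plot-4 is not greatest since plot-4 < plot-17; plot-1 is not greatest since plot-1 < plot-8; plot-18 is not greatest since plot-18 < plot-14; plot-8 is not greatest since plot-8 < plot-11; plot-14 is not greatest since plot-14 < plot-13; plot-5 is not greatest since plot-5 < plot-10; plot-13 is not greatest since plot-13 < plot-11; plot-17 is not greatest since plot-17 < plot-2; plot-10 is not greatest since plot-10 < plot-2; plot-2 is not greatest since plot-2 < plot-11; plot-3 is not greatest since plot-3 < plot-6; plot-6 is not greatest since plot-6 < plot-11.
Only plot-11 has nothing above it, so plot-11 is the highest area.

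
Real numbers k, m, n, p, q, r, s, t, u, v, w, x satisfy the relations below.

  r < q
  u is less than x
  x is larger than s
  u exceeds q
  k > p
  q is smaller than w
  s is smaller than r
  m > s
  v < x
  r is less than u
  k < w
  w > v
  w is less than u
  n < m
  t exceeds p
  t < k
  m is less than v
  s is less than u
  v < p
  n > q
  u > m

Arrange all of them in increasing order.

s < r < q < n < m < v < p < t < k < w < u < x

The consecutive links are each given: s < r; r < q; q < n; n < m; m < v; v < p; p < t; t < k; k < w; w < u; u < x.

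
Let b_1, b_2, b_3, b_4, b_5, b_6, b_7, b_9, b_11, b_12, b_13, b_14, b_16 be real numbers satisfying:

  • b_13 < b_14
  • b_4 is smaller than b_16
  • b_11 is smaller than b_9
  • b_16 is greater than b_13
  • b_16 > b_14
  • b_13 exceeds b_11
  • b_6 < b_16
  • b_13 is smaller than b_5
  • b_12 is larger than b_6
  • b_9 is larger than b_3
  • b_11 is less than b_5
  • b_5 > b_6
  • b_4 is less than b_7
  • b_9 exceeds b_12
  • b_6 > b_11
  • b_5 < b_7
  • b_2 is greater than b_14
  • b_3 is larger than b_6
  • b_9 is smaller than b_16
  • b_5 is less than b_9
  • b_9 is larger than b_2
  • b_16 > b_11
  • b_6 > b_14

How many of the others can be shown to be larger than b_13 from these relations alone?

The elements the relations force above b_13 are b_14, b_2, b_6, b_5, b_12, b_7, b_3, b_9, b_16 — no chain reaches any other.
That is 9.

9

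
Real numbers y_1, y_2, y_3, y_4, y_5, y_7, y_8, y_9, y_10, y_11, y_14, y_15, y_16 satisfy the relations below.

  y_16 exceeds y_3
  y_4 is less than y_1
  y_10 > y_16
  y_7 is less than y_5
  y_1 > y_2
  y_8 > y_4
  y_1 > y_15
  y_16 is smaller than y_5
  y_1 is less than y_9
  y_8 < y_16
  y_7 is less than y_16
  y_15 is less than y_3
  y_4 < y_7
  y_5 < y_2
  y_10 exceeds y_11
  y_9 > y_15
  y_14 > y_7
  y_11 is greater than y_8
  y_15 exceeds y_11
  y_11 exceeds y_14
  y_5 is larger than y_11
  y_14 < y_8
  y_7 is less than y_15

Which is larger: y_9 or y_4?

y_4 < y_7 and y_7 < y_14 give y_4 < y_14.
With y_14 < y_8: y_4 < y_7 < y_14 < y_8.
Then y_8 < y_11 extends the chain to y_11.
Then y_11 < y_15 extends the chain to y_15.
With y_15 < y_3: y_4 < y_7 < y_14 < y_8 < y_11 < y_15 < y_3.
Then y_3 < y_16 extends the chain to y_16.
With y_16 < y_5: y_4 < y_7 < y_14 < y_8 < y_11 < y_15 < y_3 < y_16 < y_5.
Then y_5 < y_2 extends the chain to y_2.
With y_2 < y_1: y_4 < y_7 < y_14 < y_8 < y_11 < y_15 < y_3 < y_16 < y_5 < y_2 < y_1.
With y_1 < y_9: y_4 < y_7 < y_14 < y_8 < y_11 < y_15 < y_3 < y_16 < y_5 < y_2 < y_1 < y_9.
So y_4 < y_9; y_9 is the larger of the two.

y_9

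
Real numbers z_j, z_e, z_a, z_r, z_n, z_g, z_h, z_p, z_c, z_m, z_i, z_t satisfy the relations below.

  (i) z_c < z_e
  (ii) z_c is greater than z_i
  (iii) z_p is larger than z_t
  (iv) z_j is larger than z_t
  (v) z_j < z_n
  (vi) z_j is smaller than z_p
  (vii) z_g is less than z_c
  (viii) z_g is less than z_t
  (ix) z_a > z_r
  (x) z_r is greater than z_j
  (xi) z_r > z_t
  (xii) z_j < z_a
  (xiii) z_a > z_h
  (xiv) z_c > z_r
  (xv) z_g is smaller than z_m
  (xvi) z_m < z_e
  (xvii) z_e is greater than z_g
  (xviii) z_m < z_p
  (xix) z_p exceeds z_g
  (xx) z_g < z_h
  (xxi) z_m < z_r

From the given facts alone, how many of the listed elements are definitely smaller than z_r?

Directly below z_r: z_t, z_m, z_j.
One step further: z_g (4 so far).
No other element is forced below z_r by the given relations, so the count is 4.

4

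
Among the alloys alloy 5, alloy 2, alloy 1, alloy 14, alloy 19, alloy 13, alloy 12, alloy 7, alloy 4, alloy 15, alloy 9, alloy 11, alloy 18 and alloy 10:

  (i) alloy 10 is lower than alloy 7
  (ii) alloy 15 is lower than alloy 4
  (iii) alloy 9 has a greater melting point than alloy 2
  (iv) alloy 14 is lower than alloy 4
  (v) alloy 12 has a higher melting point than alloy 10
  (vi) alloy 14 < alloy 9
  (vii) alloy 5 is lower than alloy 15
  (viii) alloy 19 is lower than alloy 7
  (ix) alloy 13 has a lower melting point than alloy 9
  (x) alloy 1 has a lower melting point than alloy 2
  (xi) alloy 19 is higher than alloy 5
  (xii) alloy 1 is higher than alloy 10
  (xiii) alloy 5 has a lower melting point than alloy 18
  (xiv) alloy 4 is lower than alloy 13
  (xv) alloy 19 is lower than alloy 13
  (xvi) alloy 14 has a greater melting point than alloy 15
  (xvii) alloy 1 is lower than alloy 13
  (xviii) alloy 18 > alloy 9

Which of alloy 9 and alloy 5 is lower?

Link the given pairs in sequence: alloy 5 < alloy 15; alloy 15 < alloy 14; alloy 14 < alloy 4; alloy 4 < alloy 13; alloy 13 < alloy 9.
Together: alloy 5 < alloy 15 < alloy 14 < alloy 4 < alloy 13 < alloy 9.
So alloy 5 < alloy 9; alloy 5 is the lower of the two.

alloy 5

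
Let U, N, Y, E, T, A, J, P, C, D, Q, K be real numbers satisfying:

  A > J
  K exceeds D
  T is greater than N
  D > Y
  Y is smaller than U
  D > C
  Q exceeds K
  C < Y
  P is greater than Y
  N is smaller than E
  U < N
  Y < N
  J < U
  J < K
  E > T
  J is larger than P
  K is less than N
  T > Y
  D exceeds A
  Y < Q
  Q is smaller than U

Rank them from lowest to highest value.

C < Y < P < J < A < D < K < Q < U < N < T < E

Nothing is placed below C, so it is least; from there C < Y; Y < P; P < J; J < A; A < D; D < K; K < Q; Q < U; U < N; N < T; T < E, each given directly.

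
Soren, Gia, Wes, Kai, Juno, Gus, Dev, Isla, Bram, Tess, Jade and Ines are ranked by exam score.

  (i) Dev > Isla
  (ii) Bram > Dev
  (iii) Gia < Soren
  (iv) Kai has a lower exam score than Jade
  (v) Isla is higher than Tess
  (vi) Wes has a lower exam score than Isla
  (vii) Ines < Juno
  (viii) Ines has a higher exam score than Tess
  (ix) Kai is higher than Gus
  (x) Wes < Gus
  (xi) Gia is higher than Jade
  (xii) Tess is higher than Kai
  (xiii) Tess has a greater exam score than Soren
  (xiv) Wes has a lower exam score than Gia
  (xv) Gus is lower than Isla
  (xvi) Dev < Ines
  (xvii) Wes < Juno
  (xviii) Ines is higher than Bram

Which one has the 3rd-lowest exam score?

Piecing the relations together gives one ordering: Wes < Gus < Kai < Jade < Gia < Soren < Tess < Isla < Dev < Bram < Ines < Juno.
The 3rd smallest is Kai.

Kai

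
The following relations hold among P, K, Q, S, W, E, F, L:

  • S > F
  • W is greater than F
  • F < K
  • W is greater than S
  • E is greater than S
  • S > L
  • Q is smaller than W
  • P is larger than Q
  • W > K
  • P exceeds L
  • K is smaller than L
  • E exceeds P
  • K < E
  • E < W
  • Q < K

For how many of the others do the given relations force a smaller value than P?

From P the given relations immediately reach Q, L.
From those, K — 3 in total.
From those, F — 4 in total.
Nothing else is reachable below P; 4 in all.

4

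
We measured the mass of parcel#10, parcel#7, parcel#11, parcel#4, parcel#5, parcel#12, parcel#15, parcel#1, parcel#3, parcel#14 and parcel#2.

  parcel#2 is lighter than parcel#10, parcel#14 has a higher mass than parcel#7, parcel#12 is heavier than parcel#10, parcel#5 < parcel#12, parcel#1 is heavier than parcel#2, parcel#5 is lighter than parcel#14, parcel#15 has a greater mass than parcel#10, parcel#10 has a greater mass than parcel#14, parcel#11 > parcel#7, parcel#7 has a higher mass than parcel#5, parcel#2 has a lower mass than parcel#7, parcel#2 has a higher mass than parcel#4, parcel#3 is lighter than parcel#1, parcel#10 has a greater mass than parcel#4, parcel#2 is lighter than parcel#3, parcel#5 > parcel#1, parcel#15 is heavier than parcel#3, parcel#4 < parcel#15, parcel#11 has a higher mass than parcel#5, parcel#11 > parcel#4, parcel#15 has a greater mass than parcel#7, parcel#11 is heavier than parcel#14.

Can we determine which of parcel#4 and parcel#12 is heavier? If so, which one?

Following the relations from parcel#4: parcel#4 < parcel#2 < parcel#3 < parcel#1 < parcel#5 < parcel#7 < parcel#14 < parcel#10 < parcel#12.
So parcel#12 is heavier.

parcel#12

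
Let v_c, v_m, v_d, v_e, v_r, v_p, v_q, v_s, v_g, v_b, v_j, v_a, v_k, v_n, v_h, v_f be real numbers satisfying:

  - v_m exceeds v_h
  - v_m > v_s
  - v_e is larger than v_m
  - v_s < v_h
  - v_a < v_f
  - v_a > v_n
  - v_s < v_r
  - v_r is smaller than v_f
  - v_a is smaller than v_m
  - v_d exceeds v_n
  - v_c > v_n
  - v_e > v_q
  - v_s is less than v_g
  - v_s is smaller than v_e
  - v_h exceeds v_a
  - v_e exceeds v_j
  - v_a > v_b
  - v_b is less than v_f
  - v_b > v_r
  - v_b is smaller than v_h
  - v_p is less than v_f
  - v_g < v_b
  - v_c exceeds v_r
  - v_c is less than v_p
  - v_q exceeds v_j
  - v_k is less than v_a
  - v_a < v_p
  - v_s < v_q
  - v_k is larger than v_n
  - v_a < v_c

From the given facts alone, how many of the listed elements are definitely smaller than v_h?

7

Directly below v_h: v_s, v_b, v_a.
One step further: v_n, v_g, v_k, v_r (7 so far).
No other element is forced below v_h by the given relations, so the count is 7.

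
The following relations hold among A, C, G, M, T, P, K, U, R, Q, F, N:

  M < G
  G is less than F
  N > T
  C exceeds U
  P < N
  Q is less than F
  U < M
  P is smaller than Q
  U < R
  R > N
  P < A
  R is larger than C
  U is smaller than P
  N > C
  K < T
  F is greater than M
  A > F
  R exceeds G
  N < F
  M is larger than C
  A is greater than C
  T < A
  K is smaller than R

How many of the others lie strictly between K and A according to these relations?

The relations place K below A. An element lies strictly between them when it is forced above K and also forced below A.
Above K: {T, N, F, R}. Below A: {U, C, P, M, G, Q, T, N, F}.
Intersection: {T, N, F} — 3.

3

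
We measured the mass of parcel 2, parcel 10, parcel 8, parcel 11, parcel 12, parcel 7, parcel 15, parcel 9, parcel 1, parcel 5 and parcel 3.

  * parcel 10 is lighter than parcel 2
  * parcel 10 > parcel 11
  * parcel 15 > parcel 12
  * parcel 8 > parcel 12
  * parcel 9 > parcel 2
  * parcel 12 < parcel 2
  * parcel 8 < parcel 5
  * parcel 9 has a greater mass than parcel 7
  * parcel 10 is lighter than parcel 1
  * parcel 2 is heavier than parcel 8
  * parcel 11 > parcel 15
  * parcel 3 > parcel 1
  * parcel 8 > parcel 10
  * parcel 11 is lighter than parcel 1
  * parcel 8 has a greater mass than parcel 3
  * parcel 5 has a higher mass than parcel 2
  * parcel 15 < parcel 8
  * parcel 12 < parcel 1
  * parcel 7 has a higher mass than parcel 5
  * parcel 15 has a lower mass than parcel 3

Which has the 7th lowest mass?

Piecing the relations together gives one ordering: parcel 12 < parcel 15 < parcel 11 < parcel 10 < parcel 1 < parcel 3 < parcel 8 < parcel 2 < parcel 5 < parcel 7 < parcel 9.
The 7th smallest is parcel 8.

parcel 8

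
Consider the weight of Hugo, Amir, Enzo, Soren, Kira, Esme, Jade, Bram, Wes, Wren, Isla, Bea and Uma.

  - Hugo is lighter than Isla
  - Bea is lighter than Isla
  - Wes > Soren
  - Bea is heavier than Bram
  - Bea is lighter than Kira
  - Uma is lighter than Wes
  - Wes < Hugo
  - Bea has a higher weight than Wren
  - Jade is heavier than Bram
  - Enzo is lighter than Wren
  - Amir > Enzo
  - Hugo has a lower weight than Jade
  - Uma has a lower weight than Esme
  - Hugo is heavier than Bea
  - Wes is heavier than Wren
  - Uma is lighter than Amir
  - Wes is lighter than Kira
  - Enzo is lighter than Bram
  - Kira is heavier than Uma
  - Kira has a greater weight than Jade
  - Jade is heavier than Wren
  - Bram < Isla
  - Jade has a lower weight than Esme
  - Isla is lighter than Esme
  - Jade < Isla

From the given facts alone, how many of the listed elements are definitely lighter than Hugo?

The elements the relations force below Hugo are Enzo, Bram, Soren, Uma, Wren, Wes, Bea — no chain reaches any other.
That is 7.

7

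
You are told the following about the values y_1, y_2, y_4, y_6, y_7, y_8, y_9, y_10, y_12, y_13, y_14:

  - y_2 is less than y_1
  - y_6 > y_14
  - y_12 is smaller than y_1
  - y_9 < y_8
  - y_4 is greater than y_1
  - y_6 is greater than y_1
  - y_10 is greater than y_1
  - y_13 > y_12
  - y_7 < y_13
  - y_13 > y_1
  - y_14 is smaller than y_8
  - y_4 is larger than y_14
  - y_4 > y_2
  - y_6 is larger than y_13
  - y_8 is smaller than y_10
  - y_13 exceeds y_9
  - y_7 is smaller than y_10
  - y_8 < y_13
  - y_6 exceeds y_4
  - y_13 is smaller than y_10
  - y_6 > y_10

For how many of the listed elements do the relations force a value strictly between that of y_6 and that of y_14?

4

Chaining upward from y_14 reaches: y_8, y_13, y_4, y_10.
Chaining downward from y_6 reaches: y_9, y_8, y_2, y_7, y_12, y_1, y_13, y_4, y_10.
Strictly between y_14 and y_6 are those in both lists: y_8, y_13, y_4, y_10 — 4 elements.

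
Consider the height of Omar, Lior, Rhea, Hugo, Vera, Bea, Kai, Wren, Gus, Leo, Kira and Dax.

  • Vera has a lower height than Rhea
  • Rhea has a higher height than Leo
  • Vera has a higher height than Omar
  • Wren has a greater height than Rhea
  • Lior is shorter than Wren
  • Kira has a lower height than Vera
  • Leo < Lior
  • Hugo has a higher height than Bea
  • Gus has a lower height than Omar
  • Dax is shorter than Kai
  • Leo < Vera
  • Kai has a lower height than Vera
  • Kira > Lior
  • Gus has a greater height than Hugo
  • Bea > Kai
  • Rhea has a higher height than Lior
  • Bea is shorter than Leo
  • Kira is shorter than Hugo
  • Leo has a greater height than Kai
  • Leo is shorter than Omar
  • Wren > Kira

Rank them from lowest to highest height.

Dax < Kai < Bea < Leo < Lior < Kira < Hugo < Gus < Omar < Vera < Rhea < Wren

Each adjacent pair is fixed by a given relation: Dax < Kai; Kai < Bea; Bea < Leo; Leo < Lior; Lior < Kira; Kira < Hugo; Hugo < Gus; Gus < Omar; Omar < Vera; Vera < Rhea; Rhea < Wren. Chaining them end to end gives the full order.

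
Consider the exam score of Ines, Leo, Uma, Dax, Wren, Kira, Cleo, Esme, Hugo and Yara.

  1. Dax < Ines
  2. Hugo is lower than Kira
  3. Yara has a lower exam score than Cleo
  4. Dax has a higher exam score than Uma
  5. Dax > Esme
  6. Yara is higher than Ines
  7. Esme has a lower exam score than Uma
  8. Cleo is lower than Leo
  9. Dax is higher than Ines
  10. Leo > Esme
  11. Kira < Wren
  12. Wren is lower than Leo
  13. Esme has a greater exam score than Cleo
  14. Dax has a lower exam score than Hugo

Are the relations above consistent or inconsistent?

We have Dax < Ines stated directly, yet also Ines < Yara < Cleo < Esme < Uma < Dax by chaining the others — so Ines < Dax. Contradiction.

inconsistent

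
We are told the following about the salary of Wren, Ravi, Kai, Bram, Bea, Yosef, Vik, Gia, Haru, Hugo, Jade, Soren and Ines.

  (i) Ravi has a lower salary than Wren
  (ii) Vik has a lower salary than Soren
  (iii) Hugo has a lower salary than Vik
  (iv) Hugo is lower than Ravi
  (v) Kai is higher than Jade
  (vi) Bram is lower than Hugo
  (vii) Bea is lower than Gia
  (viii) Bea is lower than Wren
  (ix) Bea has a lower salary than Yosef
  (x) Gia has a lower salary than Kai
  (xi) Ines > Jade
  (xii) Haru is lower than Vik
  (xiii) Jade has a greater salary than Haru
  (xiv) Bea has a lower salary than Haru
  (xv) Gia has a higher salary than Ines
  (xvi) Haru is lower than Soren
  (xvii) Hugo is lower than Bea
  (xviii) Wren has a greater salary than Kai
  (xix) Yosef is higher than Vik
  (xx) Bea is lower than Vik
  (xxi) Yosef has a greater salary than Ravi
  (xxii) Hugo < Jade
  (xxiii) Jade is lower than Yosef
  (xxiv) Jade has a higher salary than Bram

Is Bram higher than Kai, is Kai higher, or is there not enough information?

Kai

The relevant relations are Bram < Hugo; Hugo < Bea; Bea < Haru; Haru < Jade; Jade < Ines; Ines < Gia; Gia < Kai.
Together: Bram < Hugo < Bea < Haru < Jade < Ines < Gia < Kai.
So Kai is higher.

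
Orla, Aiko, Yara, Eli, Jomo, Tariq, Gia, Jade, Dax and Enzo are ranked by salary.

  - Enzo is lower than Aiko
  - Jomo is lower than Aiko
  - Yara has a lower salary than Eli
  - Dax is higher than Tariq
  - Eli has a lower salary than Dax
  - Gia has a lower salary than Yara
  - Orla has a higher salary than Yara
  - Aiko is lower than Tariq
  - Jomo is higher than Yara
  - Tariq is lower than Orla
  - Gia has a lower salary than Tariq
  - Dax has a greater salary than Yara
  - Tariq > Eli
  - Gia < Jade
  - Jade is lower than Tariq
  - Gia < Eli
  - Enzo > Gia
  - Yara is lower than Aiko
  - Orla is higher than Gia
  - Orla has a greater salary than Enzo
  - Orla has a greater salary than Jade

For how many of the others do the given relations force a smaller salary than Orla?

8

The elements the relations force below Orla are Gia, Yara, Enzo, Jomo, Jade, Aiko, Eli, Tariq — no chain reaches any other.
That is 8.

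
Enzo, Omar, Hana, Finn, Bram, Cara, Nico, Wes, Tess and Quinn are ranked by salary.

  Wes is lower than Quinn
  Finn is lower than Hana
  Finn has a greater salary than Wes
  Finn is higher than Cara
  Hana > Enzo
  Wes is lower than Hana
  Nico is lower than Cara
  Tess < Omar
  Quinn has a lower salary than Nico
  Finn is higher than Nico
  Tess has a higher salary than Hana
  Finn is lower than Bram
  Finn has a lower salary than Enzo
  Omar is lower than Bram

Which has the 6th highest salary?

Piecing the relations together gives one ordering: Wes < Quinn < Nico < Cara < Finn < Enzo < Hana < Tess < Omar < Bram.
Counting 6 from the largest end gives Finn.

Finn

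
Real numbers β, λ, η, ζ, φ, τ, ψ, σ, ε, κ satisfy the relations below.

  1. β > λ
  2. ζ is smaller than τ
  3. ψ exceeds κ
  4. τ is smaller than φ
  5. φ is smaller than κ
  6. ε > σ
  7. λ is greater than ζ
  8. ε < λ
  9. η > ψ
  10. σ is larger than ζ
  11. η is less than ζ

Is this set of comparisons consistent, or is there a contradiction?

inconsistent

Chaining the given relations yields τ < φ < κ < ψ < η < ζ, so τ < ζ. But one relation states ζ < τ. These cannot both hold.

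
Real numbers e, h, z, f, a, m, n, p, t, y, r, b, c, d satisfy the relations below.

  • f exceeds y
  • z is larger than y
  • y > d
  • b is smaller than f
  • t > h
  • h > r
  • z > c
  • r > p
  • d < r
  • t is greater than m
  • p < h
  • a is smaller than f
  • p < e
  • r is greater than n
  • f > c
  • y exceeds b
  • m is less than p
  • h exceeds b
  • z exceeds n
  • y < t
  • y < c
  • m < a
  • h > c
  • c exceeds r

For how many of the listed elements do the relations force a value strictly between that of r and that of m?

1

The relations place m below r. An element lies strictly between them when it is forced above m and also forced below r.
Above m: {p, a, e, c, z, f, h, t}. Below r: {d, n, p}.
Intersection: {p} — 1.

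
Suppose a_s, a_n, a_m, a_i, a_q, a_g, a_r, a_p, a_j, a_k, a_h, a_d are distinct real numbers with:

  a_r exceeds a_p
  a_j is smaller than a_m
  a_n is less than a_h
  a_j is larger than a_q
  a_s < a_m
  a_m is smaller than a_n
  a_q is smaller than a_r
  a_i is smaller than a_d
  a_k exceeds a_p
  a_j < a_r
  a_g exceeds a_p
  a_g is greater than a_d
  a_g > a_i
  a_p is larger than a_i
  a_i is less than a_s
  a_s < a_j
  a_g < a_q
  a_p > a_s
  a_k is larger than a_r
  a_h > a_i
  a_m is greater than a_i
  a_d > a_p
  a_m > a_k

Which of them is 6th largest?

Chaining the given pairs: a_i < a_s < a_p < a_d < a_g < a_q < a_j < a_r < a_k < a_m < a_n < a_h.
Counting 6 from the largest end gives a_j.

a_j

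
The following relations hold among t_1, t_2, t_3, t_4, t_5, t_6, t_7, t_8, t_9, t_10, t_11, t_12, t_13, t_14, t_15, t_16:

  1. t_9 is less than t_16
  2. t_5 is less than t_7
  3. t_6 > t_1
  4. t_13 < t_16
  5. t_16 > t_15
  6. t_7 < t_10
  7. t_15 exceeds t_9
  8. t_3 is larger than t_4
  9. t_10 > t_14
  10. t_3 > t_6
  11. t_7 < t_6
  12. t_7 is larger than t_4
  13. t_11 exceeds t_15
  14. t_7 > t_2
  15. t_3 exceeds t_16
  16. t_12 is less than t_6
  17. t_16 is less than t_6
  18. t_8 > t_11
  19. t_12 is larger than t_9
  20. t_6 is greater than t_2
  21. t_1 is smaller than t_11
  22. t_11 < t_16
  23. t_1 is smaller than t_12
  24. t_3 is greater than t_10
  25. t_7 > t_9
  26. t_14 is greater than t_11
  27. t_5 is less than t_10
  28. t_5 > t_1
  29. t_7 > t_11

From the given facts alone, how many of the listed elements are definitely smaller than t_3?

From t_3 the given relations immediately reach t_4, t_16, t_6, t_10.
From those, t_9, t_15, t_1, t_12, t_5, t_2, t_11, t_7, t_13, t_14 — 14 in total.
No other element is forced below t_3 by the given relations, so the count is 14.

14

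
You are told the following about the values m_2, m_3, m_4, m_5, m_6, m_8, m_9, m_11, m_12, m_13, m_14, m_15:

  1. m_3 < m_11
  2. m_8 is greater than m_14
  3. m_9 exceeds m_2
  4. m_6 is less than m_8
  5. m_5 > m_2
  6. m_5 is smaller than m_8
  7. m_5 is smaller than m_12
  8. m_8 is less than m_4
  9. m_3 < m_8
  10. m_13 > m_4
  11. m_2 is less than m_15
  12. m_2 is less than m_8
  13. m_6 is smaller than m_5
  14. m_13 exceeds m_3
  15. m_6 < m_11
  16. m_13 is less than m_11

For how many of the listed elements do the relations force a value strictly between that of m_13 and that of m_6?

3

The relations place m_6 below m_13. An element lies strictly between them when it is forced above m_6 and also forced below m_13.
Above m_6: {m_5, m_8, m_4, m_11, m_12}. Below m_13: {m_14, m_2, m_3, m_5, m_8, m_4}.
Intersection: {m_5, m_8, m_4} — 3.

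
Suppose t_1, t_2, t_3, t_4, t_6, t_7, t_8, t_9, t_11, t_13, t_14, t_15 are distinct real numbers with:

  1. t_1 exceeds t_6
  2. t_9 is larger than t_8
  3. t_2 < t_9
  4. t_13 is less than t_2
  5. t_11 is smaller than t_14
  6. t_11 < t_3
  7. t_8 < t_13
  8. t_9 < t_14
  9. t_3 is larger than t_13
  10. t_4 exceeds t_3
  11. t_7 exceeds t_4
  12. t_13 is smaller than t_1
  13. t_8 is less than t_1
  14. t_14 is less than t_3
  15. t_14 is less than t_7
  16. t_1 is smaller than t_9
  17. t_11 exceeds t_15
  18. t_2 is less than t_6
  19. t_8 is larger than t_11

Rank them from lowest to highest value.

The consecutive links are each given: t_15 < t_11; t_11 < t_8; t_8 < t_13; t_13 < t_2; t_2 < t_6; t_6 < t_1; t_1 < t_9; t_9 < t_14; t_14 < t_3; t_3 < t_4; t_4 < t_7.

t_15 < t_11 < t_8 < t_13 < t_2 < t_6 < t_1 < t_9 < t_14 < t_3 < t_4 < t_7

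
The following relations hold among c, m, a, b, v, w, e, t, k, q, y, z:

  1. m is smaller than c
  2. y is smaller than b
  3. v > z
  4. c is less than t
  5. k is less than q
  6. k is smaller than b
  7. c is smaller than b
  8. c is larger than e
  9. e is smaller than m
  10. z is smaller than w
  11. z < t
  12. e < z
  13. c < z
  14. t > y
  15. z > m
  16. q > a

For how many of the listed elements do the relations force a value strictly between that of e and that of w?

3

Chaining upward from e reaches: m, c, z, b, v, t.
Chaining downward from w reaches: m, c, z.
Strictly between e and w are those in both lists: m, c, z — 3 elements.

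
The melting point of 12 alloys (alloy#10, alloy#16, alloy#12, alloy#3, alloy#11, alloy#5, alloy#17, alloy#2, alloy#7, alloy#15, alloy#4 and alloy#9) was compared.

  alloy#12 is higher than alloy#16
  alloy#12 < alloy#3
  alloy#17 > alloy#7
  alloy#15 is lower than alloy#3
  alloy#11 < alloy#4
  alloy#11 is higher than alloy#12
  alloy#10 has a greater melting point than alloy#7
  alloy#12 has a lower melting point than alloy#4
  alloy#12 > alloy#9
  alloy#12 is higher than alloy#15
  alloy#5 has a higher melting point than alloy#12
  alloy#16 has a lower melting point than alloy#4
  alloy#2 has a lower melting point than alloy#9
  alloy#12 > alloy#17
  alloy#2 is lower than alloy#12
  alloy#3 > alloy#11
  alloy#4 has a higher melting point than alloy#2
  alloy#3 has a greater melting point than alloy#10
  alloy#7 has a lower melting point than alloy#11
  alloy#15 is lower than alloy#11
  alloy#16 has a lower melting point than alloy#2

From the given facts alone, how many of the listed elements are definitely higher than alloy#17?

Directly above alloy#17: alloy#12.
One step further: alloy#11, alloy#4, alloy#3, alloy#5 (5 so far).
No other element is forced above alloy#17 by the given relations, so the count is 5.

5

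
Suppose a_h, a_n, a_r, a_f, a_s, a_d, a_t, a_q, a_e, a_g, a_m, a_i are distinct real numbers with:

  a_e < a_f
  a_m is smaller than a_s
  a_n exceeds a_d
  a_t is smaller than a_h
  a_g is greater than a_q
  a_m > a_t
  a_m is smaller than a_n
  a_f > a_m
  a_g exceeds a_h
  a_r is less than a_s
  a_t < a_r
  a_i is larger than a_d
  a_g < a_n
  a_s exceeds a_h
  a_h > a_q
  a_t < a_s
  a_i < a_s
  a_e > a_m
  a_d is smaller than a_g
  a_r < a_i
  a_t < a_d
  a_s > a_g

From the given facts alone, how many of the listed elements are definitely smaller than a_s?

8

Directly below a_s: a_t, a_r, a_m, a_h, a_g, a_i.
One step further: a_d, a_q (8 so far).
No other element is forced below a_s by the given relations, so the count is 8.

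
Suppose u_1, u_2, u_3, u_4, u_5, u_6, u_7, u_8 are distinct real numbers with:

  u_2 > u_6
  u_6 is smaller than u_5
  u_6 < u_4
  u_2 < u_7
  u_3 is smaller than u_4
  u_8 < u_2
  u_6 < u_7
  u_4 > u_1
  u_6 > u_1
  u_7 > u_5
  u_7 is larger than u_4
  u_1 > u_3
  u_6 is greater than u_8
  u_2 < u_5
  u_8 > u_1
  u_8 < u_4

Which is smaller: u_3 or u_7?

u_3

u_3 < u_1 and u_1 < u_8 give u_3 < u_8.
With u_8 < u_6: u_3 < u_1 < u_8 < u_6.
With u_6 < u_4: u_3 < u_1 < u_8 < u_6 < u_4.
Then u_4 < u_7 extends the chain to u_7.
So u_3 < u_7; u_3 is the smaller of the two.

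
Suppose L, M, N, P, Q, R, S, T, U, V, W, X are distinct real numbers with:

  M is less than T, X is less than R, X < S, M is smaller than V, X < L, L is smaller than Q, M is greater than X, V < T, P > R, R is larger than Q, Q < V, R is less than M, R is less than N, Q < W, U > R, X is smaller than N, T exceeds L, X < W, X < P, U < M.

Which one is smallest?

X

Chaining upward from X: directly above it, L, S, R, P, W, N, M; then Q, U, V, T.
That covers every other element, and nothing is given below X, so X is the smallest.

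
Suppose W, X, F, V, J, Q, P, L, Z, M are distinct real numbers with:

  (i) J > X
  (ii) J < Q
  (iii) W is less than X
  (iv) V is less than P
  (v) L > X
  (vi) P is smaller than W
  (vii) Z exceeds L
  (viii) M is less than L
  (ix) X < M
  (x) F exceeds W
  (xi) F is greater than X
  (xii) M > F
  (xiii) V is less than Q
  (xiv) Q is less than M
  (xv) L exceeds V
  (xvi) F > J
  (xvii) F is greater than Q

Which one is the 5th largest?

The consecutive relations fix a unique order: V < P < W < X < J < Q < F < M < L < Z.
The 5th largest is Q.

Q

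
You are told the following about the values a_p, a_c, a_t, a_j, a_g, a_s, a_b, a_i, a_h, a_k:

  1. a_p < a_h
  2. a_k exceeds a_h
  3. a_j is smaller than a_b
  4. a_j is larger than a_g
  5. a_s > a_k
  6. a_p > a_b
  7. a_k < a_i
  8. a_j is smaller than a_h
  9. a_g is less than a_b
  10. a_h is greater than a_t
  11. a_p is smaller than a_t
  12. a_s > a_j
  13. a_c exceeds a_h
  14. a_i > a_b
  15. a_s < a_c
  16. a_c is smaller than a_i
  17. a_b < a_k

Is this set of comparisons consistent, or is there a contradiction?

consistent

The single ordering a_g < a_j < a_b < a_p < a_t < a_h < a_k < a_s < a_c < a_i satisfies every listed relation, so no contradiction arises.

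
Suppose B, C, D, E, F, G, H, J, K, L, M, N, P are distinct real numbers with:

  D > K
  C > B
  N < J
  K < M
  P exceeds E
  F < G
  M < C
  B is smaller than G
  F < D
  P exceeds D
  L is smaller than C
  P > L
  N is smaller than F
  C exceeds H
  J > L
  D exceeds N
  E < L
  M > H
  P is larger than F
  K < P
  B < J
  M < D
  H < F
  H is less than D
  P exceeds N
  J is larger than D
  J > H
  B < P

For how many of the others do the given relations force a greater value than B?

Directly above B: G, J, C, P.
Nothing else is reachable above B; 4 in all.

4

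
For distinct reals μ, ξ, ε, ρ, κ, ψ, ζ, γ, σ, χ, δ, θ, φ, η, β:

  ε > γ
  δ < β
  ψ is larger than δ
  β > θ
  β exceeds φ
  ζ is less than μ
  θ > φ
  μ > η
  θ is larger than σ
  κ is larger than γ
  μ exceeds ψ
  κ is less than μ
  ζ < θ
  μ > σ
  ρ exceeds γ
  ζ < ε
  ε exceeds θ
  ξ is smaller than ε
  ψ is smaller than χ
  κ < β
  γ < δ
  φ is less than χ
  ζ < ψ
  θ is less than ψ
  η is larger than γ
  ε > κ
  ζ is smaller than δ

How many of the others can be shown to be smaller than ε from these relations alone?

7

The elements the relations force below ε are σ, ζ, γ, κ, φ, θ, ξ — no chain reaches any other.
That is 7.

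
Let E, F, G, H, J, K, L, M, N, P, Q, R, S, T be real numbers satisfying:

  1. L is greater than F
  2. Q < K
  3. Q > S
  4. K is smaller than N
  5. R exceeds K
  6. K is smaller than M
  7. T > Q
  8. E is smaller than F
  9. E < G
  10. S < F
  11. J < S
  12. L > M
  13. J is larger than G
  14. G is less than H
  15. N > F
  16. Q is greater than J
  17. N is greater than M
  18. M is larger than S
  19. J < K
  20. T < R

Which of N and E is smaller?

E < G and G < J give E < J.
Then J < S extends the chain to S.
With S < Q: E < G < J < S < Q.
With Q < K: E < G < J < S < Q < K.
Then K < M extends the chain to M.
With M < N: E < G < J < S < Q < K < M < N.
So E < N; E is the smaller of the two.

E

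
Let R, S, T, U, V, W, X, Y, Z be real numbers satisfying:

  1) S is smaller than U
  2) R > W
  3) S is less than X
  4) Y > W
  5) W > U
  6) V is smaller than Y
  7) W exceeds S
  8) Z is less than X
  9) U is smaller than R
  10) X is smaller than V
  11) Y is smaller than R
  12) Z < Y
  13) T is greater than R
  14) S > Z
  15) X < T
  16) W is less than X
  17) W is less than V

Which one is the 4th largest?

V

Piecing the relations together gives one ordering: Z < S < U < W < X < V < Y < R < T.
Counting 4 from the largest end gives V.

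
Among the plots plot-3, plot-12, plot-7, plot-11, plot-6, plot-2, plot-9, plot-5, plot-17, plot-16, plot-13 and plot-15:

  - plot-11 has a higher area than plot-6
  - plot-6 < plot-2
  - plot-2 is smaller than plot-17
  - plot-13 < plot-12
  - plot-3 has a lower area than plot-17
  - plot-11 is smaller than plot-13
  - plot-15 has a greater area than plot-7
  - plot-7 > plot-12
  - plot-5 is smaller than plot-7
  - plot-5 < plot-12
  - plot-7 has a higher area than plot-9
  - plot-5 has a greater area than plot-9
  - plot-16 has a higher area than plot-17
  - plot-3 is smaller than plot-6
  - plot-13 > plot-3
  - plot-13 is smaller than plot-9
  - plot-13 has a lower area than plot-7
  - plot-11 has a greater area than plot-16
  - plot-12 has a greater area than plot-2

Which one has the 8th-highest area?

Chaining the given pairs: plot-3 < plot-6 < plot-2 < plot-17 < plot-16 < plot-11 < plot-13 < plot-9 < plot-5 < plot-12 < plot-7 < plot-15.
Counting 8 from the largest end gives plot-16.

plot-16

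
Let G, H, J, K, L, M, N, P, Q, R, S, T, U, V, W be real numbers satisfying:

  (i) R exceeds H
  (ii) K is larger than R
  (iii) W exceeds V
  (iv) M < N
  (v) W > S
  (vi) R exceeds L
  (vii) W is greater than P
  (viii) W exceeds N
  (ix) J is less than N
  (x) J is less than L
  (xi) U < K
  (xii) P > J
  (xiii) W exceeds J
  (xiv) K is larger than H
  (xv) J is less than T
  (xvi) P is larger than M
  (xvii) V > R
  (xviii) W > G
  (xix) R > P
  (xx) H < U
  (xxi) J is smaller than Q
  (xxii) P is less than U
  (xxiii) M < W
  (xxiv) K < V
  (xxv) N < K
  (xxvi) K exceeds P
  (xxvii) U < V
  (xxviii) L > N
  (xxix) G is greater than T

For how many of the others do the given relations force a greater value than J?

11

The elements the relations force above J are N, T, P, L, R, U, K, G, V, Q, W — no chain reaches any other.
That is 11.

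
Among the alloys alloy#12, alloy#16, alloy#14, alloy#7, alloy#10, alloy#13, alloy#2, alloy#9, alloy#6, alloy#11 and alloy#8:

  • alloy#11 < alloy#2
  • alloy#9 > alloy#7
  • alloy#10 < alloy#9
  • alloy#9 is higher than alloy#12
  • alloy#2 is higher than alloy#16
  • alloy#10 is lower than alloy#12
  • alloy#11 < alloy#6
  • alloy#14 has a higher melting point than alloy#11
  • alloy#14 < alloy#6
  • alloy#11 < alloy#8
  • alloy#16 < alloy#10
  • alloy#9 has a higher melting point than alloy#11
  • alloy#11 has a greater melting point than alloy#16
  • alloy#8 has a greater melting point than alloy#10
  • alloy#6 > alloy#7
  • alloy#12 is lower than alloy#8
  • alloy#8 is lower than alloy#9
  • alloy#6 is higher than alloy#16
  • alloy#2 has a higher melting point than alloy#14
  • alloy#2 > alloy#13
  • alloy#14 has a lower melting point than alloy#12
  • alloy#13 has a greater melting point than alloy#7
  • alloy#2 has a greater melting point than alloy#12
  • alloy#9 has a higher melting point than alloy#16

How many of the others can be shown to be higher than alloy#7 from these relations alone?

4

The elements the relations force above alloy#7 are alloy#9, alloy#6, alloy#13, alloy#2 — no chain reaches any other.
That is 4.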